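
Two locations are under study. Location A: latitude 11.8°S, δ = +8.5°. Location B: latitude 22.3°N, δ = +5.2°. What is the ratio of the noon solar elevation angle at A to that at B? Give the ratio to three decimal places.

A: 90° − |-11.8 − (8.5)| = 69.70°.
B: 90° − |22.3 − (5.2)| = 72.90°.
Ratio A/B = 69.7000 / 72.9000 = 0.9561.

0.956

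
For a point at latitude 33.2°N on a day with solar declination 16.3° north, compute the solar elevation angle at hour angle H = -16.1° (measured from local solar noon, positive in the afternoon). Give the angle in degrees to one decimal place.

cos θ_z = sin φ sin δ + cos φ cos δ cos H = (0.5476)(0.2807) + (0.8368)(0.9598)(0.9608) = 0.9254.
θ_z = arccos(0.9254) = 22.27°, so the elevation is 90° − 22.27° = 67.73°.

67.7°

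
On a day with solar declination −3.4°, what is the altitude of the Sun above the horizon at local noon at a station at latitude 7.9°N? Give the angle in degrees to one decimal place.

At local solar noon the hour angle is zero, so the elevation is 90° − |φ − δ| = 90° − |7.9° − (-3.4°)| = 90° − 11.3° = 78.7°.

78.7°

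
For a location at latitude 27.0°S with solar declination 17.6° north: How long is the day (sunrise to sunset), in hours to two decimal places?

cos H_s = −tan(-27.0°) · tan(17.6°) = 0.1616, so H_s = arccos(0.1616) = 80.70°.
Day length = 2 H_s / 15° h⁻¹ = 161.40° / 15 = 10.760 h.

10.76 hours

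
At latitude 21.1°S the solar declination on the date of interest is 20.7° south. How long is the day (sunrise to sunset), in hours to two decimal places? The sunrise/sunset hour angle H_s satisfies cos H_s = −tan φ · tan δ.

13.12 hours

cos H_s = −tan(-21.1°) · tan(-20.7°) = -0.1458, so H_s = arccos(-0.1458) = 98.38°.
Day length = 2 H_s / 15° h⁻¹ = 196.76° / 15 = 13.117 h.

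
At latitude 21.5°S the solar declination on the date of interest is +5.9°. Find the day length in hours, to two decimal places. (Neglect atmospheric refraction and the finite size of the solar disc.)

11.69 hours

The sunset hour angle satisfies cos H_s = −tan φ tan δ = 0.0407, giving H_s = 87.67°.
Day length = 2 H_s / 15° h⁻¹ = 175.34° / 15 = 11.689 h.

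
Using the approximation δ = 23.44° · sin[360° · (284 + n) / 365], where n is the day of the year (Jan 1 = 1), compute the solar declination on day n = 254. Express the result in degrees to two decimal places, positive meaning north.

+3.82°

360 × (284 + 254) / 365 = 530.630°; sin(530.630°) = 0.1628.
δ = 23.44 × 0.1628 = 3.816° ≈ +3.82°.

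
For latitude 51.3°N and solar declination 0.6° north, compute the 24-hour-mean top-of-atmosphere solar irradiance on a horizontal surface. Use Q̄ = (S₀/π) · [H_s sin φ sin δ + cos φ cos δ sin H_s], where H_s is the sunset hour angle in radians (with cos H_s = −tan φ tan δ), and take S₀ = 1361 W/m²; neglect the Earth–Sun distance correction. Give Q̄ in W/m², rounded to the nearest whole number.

276 W/m²

The sunset hour angle satisfies cos H_s = −tan φ tan δ = -0.0131, giving H_s = 90.75°. In radians, H_s = 1.5839.
H_s sin φ sin δ = 1.5839 × 0.7804 × 0.0105 = 0.0130.
cos φ cos δ sin H_s = 0.6252 × 0.9999 × 0.9999 = 0.6251.
Q̄ = (1361/π) × (0.0130 + 0.6251) = 433.22 × 0.6381 = 276.44 W/m².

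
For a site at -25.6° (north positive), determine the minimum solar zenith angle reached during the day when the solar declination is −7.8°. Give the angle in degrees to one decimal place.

At local solar noon the hour angle is zero, so the zenith angle is |φ − δ| = |-25.6° − (-7.8°)| = 17.8°.

17.8°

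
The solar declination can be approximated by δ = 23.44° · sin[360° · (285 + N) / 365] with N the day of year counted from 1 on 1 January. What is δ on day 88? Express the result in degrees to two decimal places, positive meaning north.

+3.22°

360 × (285 + 88) / 365 = 367.890°; sin(367.890°) = 0.1373.
δ = 23.44 × 0.1373 = 3.218° ≈ +3.22°.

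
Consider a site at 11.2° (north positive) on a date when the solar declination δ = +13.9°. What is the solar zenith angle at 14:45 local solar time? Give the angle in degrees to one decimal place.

40.3°

Hour angle H = 15° × (14.75 − 12) = 41.25°.
With φ = 11.2°, δ = 13.9°, H = 41.25°: sin φ sin δ = 0.0467, cos φ cos δ cos H = 0.7159, so cos θ_z = 0.7626.
θ_z = arccos(0.7626) = 40.31°.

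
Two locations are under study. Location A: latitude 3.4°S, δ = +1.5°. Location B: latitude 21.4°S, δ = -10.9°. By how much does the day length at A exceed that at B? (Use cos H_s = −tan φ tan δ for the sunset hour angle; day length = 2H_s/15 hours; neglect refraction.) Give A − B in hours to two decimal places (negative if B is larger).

A: H_s = arccos(−tan -3.4° · tan 1.5°) = 89.91°, so 2H_s/15 = 11.9880 h.
B: H_s = arccos(−tan -21.4° · tan -10.9°) = 94.33°, so 2H_s/15 = 12.5773 h.
A − B = 11.9880 − 12.5773 = -0.5893 h.

-0.59 h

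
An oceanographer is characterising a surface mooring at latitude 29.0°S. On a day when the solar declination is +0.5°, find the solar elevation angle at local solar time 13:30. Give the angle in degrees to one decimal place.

Hour angle H = 15° × (13.5 − 12) = 22.50°.
cos θ_z = sin φ sin δ + cos φ cos δ cos H = (-0.4848)(0.0087) + (0.8746)(1.0000)(0.9239) = 0.8038.
θ_z = arccos(0.8038) = 36.51°, so the elevation is 90° − 36.51° = 53.49°.

53.5°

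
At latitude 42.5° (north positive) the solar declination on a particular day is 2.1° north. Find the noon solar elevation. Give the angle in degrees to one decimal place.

49.6°

At local solar noon the hour angle is zero, so the elevation is 90° − |φ − δ| = 90° − |42.5° − (2.1°)| = 90° − 40.4° = 49.6°.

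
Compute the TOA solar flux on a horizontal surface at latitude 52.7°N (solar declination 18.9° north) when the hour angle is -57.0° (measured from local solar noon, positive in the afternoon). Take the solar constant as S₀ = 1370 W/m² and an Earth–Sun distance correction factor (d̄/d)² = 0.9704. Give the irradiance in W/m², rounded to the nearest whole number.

With φ = 52.7°, δ = 18.9°, H = -57.00°: sin φ sin δ = 0.2577, cos φ cos δ cos H = 0.3123, so cos θ_z = 0.5700.
Top-of-atmosphere irradiance = S₀ (d̄/d)² cos θ_z = 1370 × 0.9704 × 0.5700 = 757.79 W/m².

758 W/m²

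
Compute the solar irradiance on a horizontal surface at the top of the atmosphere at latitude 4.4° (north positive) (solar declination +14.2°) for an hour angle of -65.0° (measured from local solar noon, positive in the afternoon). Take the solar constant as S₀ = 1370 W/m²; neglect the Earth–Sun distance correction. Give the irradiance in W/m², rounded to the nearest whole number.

With φ = 4.4°, δ = 14.2°, H = -65.00°: sin φ sin δ = 0.0188, cos φ cos δ cos H = 0.4085, so cos θ_z = 0.4273.
Top-of-atmosphere irradiance = S₀ cos θ_z = 1370 × 0.4273 = 585.40 W/m².

585 W/m²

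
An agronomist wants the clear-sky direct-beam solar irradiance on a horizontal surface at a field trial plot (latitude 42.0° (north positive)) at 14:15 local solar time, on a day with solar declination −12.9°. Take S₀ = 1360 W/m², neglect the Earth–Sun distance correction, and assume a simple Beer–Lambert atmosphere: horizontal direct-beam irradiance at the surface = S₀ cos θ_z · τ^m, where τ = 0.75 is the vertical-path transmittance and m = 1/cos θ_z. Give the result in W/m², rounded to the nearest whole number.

326 W/m²

Hour angle H = 15° × (14.25 − 12) = 33.75°.
With φ = 42.0°, δ = -12.9°, H = 33.75°: sin φ sin δ = -0.1494, cos φ cos δ cos H = 0.6023, so cos θ_z = 0.4529.
Air mass m = 1/cos θ_z = 1/0.4529 = 2.208; τ^m = 0.75^2.208 = 0.5298.
Surface direct beam = 1360 × 0.4529 × 0.5298 = 326.33 W/m².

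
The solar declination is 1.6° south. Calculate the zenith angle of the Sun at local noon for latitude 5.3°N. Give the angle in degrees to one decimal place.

At local solar noon the hour angle is zero, so the zenith angle is |φ − δ| = |5.3° − (-1.6°)| = 6.9°.

6.9°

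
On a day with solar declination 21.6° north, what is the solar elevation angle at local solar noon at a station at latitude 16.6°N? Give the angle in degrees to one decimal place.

At local solar noon the hour angle is zero, so the elevation is 90° − |φ − δ| = 90° − |16.6° − (21.6°)| = 90° − 5.0° = 85.0°.

85.0°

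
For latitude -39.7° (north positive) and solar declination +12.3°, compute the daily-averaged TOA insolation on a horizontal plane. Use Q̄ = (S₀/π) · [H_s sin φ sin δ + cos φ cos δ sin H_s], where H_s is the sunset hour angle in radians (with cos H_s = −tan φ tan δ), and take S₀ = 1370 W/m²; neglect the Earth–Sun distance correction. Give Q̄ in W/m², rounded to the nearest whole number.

240 W/m²

cos H_s = −tan(-39.7°) · tan(12.3°) = 0.1810, so H_s = arccos(0.1810) = 79.57°. In radians, H_s = 1.3888.
H_s sin φ sin δ = 1.3888 × -0.6388 × 0.2130 = -0.1890.
cos φ cos δ sin H_s = 0.7694 × 0.9770 × 0.9835 = 0.7393.
Q̄ = (1370/π) × (-0.1890 + 0.7393) = 436.08 × 0.5503 = 239.97 W/m².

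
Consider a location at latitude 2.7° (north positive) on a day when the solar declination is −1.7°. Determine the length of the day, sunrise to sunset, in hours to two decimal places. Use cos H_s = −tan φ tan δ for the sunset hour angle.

−tan φ tan δ = −(0.0472)(-0.0297) = 0.0014; H_s = arccos(0.0014) = 89.92°.
Day length = 2 H_s / 15° h⁻¹ = 179.84° / 15 = 11.989 h.

11.99 hours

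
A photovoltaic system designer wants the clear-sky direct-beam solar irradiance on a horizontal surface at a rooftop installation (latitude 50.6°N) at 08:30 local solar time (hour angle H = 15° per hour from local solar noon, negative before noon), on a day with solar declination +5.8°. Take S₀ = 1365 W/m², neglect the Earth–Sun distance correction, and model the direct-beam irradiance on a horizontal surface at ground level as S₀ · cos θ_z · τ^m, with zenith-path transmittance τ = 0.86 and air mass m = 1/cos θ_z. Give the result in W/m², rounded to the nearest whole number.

456 W/m²

Hour angle H = 15° × (8.5 − 12) = -52.50°.
cos θ_z = sin φ sin δ + cos φ cos δ cos H = (0.7727)(0.1011) + (0.6347)(0.9949)(0.6088) = 0.4626.
Air mass m = 1/cos θ_z = 1/0.4626 = 2.162; τ^m = 0.86^2.162 = 0.7217.
Surface direct beam = 1365 × 0.4626 × 0.7217 = 455.72 W/m².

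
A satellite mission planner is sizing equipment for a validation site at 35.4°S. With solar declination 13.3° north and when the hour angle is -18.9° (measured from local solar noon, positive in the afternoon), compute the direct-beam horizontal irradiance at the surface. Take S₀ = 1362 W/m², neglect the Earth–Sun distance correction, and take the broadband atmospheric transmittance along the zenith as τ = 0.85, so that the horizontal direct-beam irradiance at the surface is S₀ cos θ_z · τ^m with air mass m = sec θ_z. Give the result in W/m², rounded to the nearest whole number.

646 W/m²

cos θ_z = sin φ sin δ + cos φ cos δ cos H = (-0.5793)(0.2300) + (0.8151)(0.9732)(0.9461) = 0.6173.
Air mass m = 1/cos θ_z = 1/0.6173 = 1.620; τ^m = 0.85^1.620 = 0.7685.
Surface direct beam = 1362 × 0.6173 × 0.7685 = 646.13 W/m².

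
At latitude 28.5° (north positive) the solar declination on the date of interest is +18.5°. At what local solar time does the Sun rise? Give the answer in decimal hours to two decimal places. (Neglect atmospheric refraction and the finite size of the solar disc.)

5.30 h

cos H_s = −tan(28.5°) · tan(18.5°) = -0.1817, so H_s = arccos(-0.1817) = 100.47°.
Sunrise is at 12 − H_s/15 = 12 − 6.698 = 5.302 h local solar time.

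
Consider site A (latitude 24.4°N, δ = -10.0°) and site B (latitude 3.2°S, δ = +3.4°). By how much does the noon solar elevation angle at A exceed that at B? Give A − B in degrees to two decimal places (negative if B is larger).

A: 90° − |24.4 − (-10.0)| = 55.60°.
B: 90° − |-3.2 − (3.4)| = 83.40°.
A − B = 55.60 − 83.40 = -27.80°.

-27.80°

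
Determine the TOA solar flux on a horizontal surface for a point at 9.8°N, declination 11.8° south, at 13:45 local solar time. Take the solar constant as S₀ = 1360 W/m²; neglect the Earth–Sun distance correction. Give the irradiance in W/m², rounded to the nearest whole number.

1129 W/m²

Hour angle H = 15° × (13.75 − 12) = 26.25°.
cos θ_z = sin(9.8°) sin(-11.8°) + cos(9.8°) cos(-11.8°) cos(26.25°) = -0.0348 + 0.8651 = 0.8303.
Top-of-atmosphere irradiance = S₀ cos θ_z = 1360 × 0.8303 = 1129.21 W/m².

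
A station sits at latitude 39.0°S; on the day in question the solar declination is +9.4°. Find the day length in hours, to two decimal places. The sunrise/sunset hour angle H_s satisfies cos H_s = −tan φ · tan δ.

The sunset hour angle satisfies cos H_s = −tan φ tan δ = 0.1341, giving H_s = 82.29°.
Day length = 2 H_s / 15° h⁻¹ = 164.58° / 15 = 10.972 h.

10.97 hours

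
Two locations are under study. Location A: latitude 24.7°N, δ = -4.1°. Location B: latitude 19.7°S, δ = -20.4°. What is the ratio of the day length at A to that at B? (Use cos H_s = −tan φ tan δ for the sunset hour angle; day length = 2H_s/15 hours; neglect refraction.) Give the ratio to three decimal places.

0.902

A: H_s = arccos(−tan 24.7° · tan -4.1°) = 88.11°, so 2H_s/15 = 11.7480 h.
B: H_s = arccos(−tan -19.7° · tan -20.4°) = 97.65°, so 2H_s/15 = 13.0200 h.
Ratio A/B = 11.7480 / 13.0200 = 0.9023.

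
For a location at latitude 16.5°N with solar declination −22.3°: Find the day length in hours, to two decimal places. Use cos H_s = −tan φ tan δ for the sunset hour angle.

11.07 hours

cos H_s = −tan(16.5°) · tan(-22.3°) = 0.1215, so H_s = arccos(0.1215) = 83.02°.
Day length = 2 H_s / 15° h⁻¹ = 166.04° / 15 = 11.069 h.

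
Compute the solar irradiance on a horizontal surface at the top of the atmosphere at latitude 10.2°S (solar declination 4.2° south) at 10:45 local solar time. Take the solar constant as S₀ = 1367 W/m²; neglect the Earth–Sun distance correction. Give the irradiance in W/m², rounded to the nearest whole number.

Hour angle H = 15° × (10.75 − 12) = -18.75°.
cos θ_z = sin φ sin δ + cos φ cos δ cos H = (-0.1771)(-0.0732) + (0.9842)(0.9973)(0.9469) = 0.9424.
Top-of-atmosphere irradiance = S₀ cos θ_z = 1367 × 0.9424 = 1288.26 W/m².

1288 W/m²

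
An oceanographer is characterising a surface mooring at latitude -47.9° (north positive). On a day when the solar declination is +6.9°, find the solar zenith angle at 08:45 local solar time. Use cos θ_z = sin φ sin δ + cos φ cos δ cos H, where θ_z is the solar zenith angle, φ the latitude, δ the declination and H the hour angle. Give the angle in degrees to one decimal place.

Hour angle H = 15° × (8.75 − 12) = -48.75°.
cos θ_z = sin(-47.9°) sin(6.9°) + cos(-47.9°) cos(6.9°) cos(-48.75°) = -0.0891 + 0.4388 = 0.3497.
θ_z = arccos(0.3497) = 69.53°.

69.5°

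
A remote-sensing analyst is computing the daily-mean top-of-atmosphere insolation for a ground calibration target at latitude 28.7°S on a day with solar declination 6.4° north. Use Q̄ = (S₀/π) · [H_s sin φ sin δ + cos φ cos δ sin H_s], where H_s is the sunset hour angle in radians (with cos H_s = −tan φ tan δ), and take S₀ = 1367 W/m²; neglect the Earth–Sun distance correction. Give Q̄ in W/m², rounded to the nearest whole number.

343 W/m²

The sunset hour angle satisfies cos H_s = −tan φ tan δ = 0.0614, giving H_s = 86.48°. In radians, H_s = 1.5094.
H_s sin φ sin δ = 1.5094 × -0.4802 × 0.1115 = -0.0808.
cos φ cos δ sin H_s = 0.8771 × 0.9938 × 0.9981 = 0.8700.
Q̄ = (1367/π) × (-0.0808 + 0.8700) = 435.13 × 0.7892 = 343.40 W/m².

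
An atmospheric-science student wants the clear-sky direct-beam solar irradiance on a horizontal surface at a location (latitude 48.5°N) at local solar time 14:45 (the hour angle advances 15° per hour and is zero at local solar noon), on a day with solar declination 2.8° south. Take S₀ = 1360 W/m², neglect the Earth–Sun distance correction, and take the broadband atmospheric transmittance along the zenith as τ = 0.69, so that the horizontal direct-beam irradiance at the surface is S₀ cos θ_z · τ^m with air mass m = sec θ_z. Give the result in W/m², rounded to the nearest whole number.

Hour angle H = 15° × (14.75 − 12) = 41.25°.
cos θ_z = sin(48.5°) sin(-2.8°) + cos(48.5°) cos(-2.8°) cos(41.25°) = -0.0366 + 0.4976 = 0.4610.
Air mass m = 1/cos θ_z = 1/0.4610 = 2.169; τ^m = 0.69^2.169 = 0.4472.
Surface direct beam = 1360 × 0.4610 × 0.4472 = 280.38 W/m².

280 W/m²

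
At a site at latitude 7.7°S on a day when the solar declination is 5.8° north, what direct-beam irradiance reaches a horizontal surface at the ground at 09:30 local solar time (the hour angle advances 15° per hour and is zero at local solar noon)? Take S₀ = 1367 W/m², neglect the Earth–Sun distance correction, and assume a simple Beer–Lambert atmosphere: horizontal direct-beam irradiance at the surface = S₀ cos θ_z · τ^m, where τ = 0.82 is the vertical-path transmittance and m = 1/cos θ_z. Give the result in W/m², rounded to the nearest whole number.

Hour angle H = 15° × (9.5 − 12) = -37.50°.
With φ = -7.7°, δ = 5.8°, H = -37.50°: sin φ sin δ = -0.0135, cos φ cos δ cos H = 0.7822, so cos θ_z = 0.7687.
Air mass m = 1/cos θ_z = 1/0.7687 = 1.301; τ^m = 0.82^1.301 = 0.7725.
Surface direct beam = 1367 × 0.7687 × 0.7725 = 811.75 W/m².

812 W/m²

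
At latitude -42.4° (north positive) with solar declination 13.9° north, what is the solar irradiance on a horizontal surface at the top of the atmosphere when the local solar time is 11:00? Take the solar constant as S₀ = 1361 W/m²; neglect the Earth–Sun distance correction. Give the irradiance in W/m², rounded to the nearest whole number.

722 W/m²

Hour angle H = 15° × (11 − 12) = -15.00°.
With φ = -42.4°, δ = 13.9°, H = -15.00°: sin φ sin δ = -0.1620, cos φ cos δ cos H = 0.6924, so cos θ_z = 0.5304.
Top-of-atmosphere irradiance = S₀ cos θ_z = 1361 × 0.5304 = 721.87 W/m².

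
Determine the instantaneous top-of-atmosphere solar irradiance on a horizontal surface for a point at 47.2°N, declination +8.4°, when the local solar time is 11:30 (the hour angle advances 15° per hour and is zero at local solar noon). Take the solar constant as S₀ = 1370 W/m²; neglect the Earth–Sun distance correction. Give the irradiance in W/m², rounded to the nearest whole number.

Hour angle H = 15° × (11.5 − 12) = -7.50°.
cos θ_z = sin(47.2°) sin(8.4°) + cos(47.2°) cos(8.4°) cos(-7.50°) = 0.1072 + 0.6664 = 0.7736.
Top-of-atmosphere irradiance = S₀ cos θ_z = 1370 × 0.7736 = 1059.83 W/m².

1060 W/m²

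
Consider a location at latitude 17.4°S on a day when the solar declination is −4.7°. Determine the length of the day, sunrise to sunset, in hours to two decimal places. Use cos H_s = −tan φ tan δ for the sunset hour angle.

cos H_s = −tan(-17.4°) · tan(-4.7°) = -0.0258, so H_s = arccos(-0.0258) = 91.48°.
Day length = 2 H_s / 15° h⁻¹ = 182.96° / 15 = 12.197 h.

12.20 hours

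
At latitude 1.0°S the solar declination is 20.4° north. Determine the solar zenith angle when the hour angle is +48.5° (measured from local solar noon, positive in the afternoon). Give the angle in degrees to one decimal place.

cos θ_z = sin φ sin δ + cos φ cos δ cos H = (-0.0175)(0.3486) + (0.9998)(0.9373)(0.6626) = 0.6148.
θ_z = arccos(0.6148) = 52.06°.

52.1°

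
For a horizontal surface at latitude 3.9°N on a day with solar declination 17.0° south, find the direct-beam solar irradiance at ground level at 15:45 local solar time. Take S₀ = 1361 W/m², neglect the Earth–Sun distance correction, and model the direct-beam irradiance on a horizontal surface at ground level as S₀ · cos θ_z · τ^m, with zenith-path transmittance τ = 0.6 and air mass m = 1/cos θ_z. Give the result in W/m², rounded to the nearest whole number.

255 W/m²

Hour angle H = 15° × (15.75 − 12) = 56.25°.
cos θ_z = sin(3.9°) sin(-17.0°) + cos(3.9°) cos(-17.0°) cos(56.25°) = -0.0199 + 0.5301 = 0.5102.
Air mass m = 1/cos θ_z = 1/0.5102 = 1.960; τ^m = 0.6^1.960 = 0.3674.
Surface direct beam = 1361 × 0.5102 × 0.3674 = 255.12 W/m².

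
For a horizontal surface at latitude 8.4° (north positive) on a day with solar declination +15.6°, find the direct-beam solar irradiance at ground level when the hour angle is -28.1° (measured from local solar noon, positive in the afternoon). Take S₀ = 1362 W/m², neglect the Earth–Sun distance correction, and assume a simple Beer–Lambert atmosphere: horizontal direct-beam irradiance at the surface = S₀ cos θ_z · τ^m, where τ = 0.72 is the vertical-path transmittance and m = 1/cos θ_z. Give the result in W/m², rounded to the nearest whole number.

825 W/m²

cos θ_z = sin φ sin δ + cos φ cos δ cos H = (0.1461)(0.2689) + (0.9893)(0.9632)(0.8821) = 0.8798.
Air mass m = 1/cos θ_z = 1/0.8798 = 1.137; τ^m = 0.72^1.137 = 0.6883.
Surface direct beam = 1362 × 0.8798 × 0.6883 = 824.78 W/m².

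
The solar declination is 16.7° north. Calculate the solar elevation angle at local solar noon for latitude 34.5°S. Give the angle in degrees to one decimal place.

38.8°

At local solar noon the hour angle is zero, so the elevation is 90° − |φ − δ| = 90° − |-34.5° − (16.7°)| = 90° − 51.2° = 38.8°.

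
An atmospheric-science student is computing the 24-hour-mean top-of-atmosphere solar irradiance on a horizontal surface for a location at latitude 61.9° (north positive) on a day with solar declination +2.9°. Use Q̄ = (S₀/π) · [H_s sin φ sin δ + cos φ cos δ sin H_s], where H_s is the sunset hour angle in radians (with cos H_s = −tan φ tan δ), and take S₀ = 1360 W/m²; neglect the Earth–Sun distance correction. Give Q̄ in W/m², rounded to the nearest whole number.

235 W/m²

The sunset hour angle satisfies cos H_s = −tan φ tan δ = -0.0949, giving H_s = 95.45°. In radians, H_s = 1.6659.
H_s sin φ sin δ = 1.6659 × 0.8821 × 0.0506 = 0.0744.
cos φ cos δ sin H_s = 0.4710 × 0.9987 × 0.9955 = 0.4683.
Q̄ = (1360/π) × (0.0744 + 0.4683) = 432.90 × 0.5427 = 234.93 W/m².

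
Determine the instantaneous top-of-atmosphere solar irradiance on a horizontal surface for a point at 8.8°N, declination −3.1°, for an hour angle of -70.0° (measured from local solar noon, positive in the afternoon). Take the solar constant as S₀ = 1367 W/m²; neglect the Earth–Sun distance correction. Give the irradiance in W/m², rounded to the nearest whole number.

450 W/m²

cos θ_z = sin φ sin δ + cos φ cos δ cos H = (0.1530)(-0.0541) + (0.9882)(0.9985)(0.3420) = 0.3292.
Top-of-atmosphere irradiance = S₀ cos θ_z = 1367 × 0.3292 = 450.02 W/m².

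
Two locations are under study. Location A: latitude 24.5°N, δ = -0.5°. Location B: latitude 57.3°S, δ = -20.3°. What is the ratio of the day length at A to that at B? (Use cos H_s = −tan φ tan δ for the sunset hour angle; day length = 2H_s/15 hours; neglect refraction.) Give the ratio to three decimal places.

A: H_s = arccos(−tan 24.5° · tan -0.5°) = 89.77°, so 2H_s/15 = 11.9693 h.
B: H_s = arccos(−tan -57.3° · tan -20.3°) = 125.18°, so 2H_s/15 = 16.6907 h.
Ratio A/B = 11.9693 / 16.6907 = 0.7171.

0.717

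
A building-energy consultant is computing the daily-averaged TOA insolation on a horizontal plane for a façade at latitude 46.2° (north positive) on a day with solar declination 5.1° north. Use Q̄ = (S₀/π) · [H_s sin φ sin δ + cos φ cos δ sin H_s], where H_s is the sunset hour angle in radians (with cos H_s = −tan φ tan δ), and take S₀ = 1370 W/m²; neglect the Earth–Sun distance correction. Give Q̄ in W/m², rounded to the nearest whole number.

−tan φ tan δ = −(1.0428)(0.0892) = -0.0930; H_s = arccos(-0.0930) = 95.34°. In radians, H_s = 1.6640.
H_s sin φ sin δ = 1.6640 × 0.7218 × 0.0889 = 0.1068.
cos φ cos δ sin H_s = 0.6921 × 0.9960 × 0.9957 = 0.6864.
Q̄ = (1370/π) × (0.1068 + 0.6864) = 436.08 × 0.7932 = 345.90 W/m².

346 W/m²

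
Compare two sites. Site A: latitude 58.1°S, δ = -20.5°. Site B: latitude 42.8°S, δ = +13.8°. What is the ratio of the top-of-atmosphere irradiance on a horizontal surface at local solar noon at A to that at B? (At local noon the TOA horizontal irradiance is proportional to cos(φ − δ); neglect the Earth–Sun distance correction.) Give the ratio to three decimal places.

A: cos θ_z = cos(-58.1° − (-20.5°)) = 0.7923.
B: cos θ_z = cos(-42.8° − (13.8°)) = 0.5505.
Ratio A/B = 0.7923 / 0.5505 = 1.4392.

1.439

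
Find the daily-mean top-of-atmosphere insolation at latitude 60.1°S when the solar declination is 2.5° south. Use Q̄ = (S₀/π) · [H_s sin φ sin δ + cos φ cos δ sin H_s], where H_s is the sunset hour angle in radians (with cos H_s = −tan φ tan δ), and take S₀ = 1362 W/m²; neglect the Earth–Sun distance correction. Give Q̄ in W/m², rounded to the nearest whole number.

242 W/m²

−tan φ tan δ = −(-1.7391)(-0.0437) = -0.0760; H_s = arccos(-0.0760) = 94.36°. In radians, H_s = 1.6469.
H_s sin φ sin δ = 1.6469 × -0.8669 × -0.0436 = 0.0622.
cos φ cos δ sin H_s = 0.4985 × 0.9990 × 0.9971 = 0.4966.
Q̄ = (1362/π) × (0.0622 + 0.4966) = 433.54 × 0.5588 = 242.26 W/m².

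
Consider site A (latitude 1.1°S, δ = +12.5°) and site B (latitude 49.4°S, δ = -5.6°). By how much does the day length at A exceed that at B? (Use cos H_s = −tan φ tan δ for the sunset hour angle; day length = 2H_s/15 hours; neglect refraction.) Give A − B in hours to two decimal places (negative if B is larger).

A: H_s = arccos(−tan -1.1° · tan 12.5°) = 89.76°, so 2H_s/15 = 11.9680 h.
B: H_s = arccos(−tan -49.4° · tan -5.6°) = 96.57°, so 2H_s/15 = 12.8760 h.
A − B = 11.9680 − 12.8760 = -0.9080 h.

-0.91 h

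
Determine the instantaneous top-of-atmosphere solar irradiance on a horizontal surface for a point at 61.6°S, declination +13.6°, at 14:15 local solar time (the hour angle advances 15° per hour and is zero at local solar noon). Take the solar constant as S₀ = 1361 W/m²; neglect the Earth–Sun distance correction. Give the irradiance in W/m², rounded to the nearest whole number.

242 W/m²

Hour angle H = 15° × (14.25 − 12) = 33.75°.
cos θ_z = sin φ sin δ + cos φ cos δ cos H = (-0.8796)(0.2351) + (0.4756)(0.9720)(0.8315) = 0.1776.
Top-of-atmosphere irradiance = S₀ cos θ_z = 1361 × 0.1776 = 241.71 W/m².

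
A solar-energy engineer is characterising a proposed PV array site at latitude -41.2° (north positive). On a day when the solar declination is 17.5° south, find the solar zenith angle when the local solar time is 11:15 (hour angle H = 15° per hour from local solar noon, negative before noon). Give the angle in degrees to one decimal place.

Hour angle H = 15° × (11.25 − 12) = -11.25°.
cos θ_z = sin(-41.2°) sin(-17.5°) + cos(-41.2°) cos(-17.5°) cos(-11.25°) = 0.1981 + 0.7038 = 0.9019.
θ_z = arccos(0.9019) = 25.59°.

25.6°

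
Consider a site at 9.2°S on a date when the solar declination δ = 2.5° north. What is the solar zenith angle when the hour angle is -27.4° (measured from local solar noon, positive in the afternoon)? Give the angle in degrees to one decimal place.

cos θ_z = sin(-9.2°) sin(2.5°) + cos(-9.2°) cos(2.5°) cos(-27.40°) = -0.0070 + 0.8756 = 0.8686.
θ_z = arccos(0.8686) = 29.70°.

29.7°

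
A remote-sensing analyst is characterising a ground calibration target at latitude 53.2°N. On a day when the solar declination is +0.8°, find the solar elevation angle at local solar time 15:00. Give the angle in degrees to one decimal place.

Hour angle H = 15° × (15 − 12) = 45.00°.
cos θ_z = sin(53.2°) sin(0.8°) + cos(53.2°) cos(0.8°) cos(45.00°) = 0.0112 + 0.4235 = 0.4347.
θ_z = arccos(0.4347) = 64.23°, so the elevation is 90° − 64.23° = 25.77°.

25.8°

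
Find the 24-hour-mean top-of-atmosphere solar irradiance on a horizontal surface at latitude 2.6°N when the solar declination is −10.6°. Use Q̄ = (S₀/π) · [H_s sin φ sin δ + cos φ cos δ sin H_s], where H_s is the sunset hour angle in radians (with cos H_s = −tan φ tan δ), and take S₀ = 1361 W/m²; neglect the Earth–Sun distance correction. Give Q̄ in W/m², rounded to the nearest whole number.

420 W/m²

−tan φ tan δ = −(0.0454)(-0.1871) = 0.0085; H_s = arccos(0.0085) = 89.51°. In radians, H_s = 1.5622.
H_s sin φ sin δ = 1.5622 × 0.0454 × -0.1840 = -0.0130.
cos φ cos δ sin H_s = 0.9990 × 0.9829 × 1.0000 = 0.9819.
Q̄ = (1361/π) × (-0.0130 + 0.9819) = 433.22 × 0.9689 = 419.75 W/m².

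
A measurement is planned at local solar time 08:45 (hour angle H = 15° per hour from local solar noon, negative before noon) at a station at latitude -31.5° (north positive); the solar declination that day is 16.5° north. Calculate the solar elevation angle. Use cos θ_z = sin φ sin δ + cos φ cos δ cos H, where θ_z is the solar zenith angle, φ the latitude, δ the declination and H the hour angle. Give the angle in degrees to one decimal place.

Hour angle H = 15° × (8.75 − 12) = -48.75°.
cos θ_z = sin(-31.5°) sin(16.5°) + cos(-31.5°) cos(16.5°) cos(-48.75°) = -0.1484 + 0.5390 = 0.3906.
θ_z = arccos(0.3906) = 67.01°, so the elevation is 90° − 67.01° = 22.99°.

23.0°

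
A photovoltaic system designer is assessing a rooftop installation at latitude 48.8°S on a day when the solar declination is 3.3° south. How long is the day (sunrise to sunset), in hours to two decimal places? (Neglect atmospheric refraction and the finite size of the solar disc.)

12.50 hours

cos H_s = −tan(-48.8°) · tan(-3.3°) = -0.0659, so H_s = arccos(-0.0659) = 93.78°.
Day length = 2 H_s / 15° h⁻¹ = 187.56° / 15 = 12.504 h.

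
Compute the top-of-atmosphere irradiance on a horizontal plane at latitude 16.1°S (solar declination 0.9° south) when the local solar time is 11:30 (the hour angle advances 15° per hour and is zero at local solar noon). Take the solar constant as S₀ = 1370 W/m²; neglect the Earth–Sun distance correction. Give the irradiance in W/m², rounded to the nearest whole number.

Hour angle H = 15° × (11.5 − 12) = -7.50°.
cos θ_z = sin(-16.1°) sin(-0.9°) + cos(-16.1°) cos(-0.9°) cos(-7.50°) = 0.0044 + 0.9524 = 0.9568.
Top-of-atmosphere irradiance = S₀ cos θ_z = 1370 × 0.9568 = 1310.82 W/m².

1311 W/m²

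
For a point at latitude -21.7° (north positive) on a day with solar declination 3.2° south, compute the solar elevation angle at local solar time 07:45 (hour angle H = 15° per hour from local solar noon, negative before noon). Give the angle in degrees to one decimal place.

25.5°

Hour angle H = 15° × (7.75 − 12) = -63.75°.
cos θ_z = sin φ sin δ + cos φ cos δ cos H = (-0.3697)(-0.0558) + (0.9291)(0.9984)(0.4423) = 0.4309.
θ_z = arccos(0.4309) = 64.48°, so the elevation is 90° − 64.48° = 25.52°.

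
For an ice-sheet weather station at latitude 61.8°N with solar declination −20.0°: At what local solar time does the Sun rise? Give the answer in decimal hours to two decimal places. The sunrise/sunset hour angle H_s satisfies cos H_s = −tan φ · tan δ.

cos H_s = −tan(61.8°) · tan(-20.0°) = 0.6788, so H_s = arccos(0.6788) = 47.25°.
Sunrise is at 12 − H_s/15 = 12 − 3.150 = 8.850 h local solar time.

8.85 h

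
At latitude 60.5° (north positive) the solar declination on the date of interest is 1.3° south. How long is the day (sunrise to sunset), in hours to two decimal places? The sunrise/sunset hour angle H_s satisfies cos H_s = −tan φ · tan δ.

The sunset hour angle satisfies cos H_s = −tan φ tan δ = 0.0401, giving H_s = 87.70°.
Day length = 2 H_s / 15° h⁻¹ = 175.40° / 15 = 11.693 h.

11.69 hours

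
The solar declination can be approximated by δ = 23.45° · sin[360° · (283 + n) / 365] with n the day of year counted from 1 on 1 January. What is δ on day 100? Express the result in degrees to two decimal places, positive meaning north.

360 × (283 + 100) / 365 = 377.753°; sin(377.753°) = 0.3049.
δ = 23.45 × 0.3049 = 7.150° ≈ +7.15°.

+7.15°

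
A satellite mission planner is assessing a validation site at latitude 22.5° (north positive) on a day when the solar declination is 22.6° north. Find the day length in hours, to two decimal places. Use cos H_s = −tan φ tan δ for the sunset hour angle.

The sunset hour angle satisfies cos H_s = −tan φ tan δ = -0.1724, giving H_s = 99.93°.
Day length = 2 H_s / 15° h⁻¹ = 199.86° / 15 = 13.324 h.

13.32 hours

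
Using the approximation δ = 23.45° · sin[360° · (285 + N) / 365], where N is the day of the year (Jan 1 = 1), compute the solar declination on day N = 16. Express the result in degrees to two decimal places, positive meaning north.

360 × (285 + 16) / 365 = 296.877°; sin(296.877°) = -0.8920.
δ = 23.45 × -0.8920 = -20.917° ≈ -20.92°.

-20.92°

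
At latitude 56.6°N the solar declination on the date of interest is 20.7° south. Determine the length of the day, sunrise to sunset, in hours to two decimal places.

The sunset hour angle satisfies cos H_s = −tan φ tan δ = 0.5731, giving H_s = 55.03°.
Day length = 2 H_s / 15° h⁻¹ = 110.06° / 15 = 7.337 h.

7.34 hours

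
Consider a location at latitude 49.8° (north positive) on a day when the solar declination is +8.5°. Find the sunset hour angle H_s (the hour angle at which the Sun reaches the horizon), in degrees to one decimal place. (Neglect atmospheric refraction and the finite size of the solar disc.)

cos H_s = −tan(49.8°) · tan(8.5°) = -0.1769, so H_s = arccos(-0.1769) = 100.19°.

100.2°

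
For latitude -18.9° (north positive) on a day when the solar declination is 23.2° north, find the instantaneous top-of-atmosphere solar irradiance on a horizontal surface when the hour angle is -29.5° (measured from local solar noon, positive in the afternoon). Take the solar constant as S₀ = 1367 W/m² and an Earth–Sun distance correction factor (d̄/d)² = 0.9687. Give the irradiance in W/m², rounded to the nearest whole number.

833 W/m²

With φ = -18.9°, δ = 23.2°, H = -29.50°: sin φ sin δ = -0.1276, cos φ cos δ cos H = 0.7568, so cos θ_z = 0.6292.
Top-of-atmosphere irradiance = S₀ (d̄/d)² cos θ_z = 1367 × 0.9687 × 0.6292 = 833.19 W/m².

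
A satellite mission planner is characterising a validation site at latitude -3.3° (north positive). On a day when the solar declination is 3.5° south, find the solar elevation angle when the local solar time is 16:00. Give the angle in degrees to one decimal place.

Hour angle H = 15° × (16 − 12) = 60.00°.
With φ = -3.3°, δ = -3.5°, H = 60.00°: sin φ sin δ = 0.0035, cos φ cos δ cos H = 0.4982, so cos θ_z = 0.5017.
θ_z = arccos(0.5017) = 59.89°, so the elevation is 90° − 59.89° = 30.11°.

30.1°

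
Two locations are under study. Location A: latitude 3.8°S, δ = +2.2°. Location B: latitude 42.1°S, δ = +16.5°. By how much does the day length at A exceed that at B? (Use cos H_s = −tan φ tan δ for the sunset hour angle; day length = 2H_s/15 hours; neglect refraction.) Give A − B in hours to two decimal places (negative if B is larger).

+2.05 h

A: H_s = arccos(−tan -3.8° · tan 2.2°) = 89.85°, so 2H_s/15 = 11.9800 h.
B: H_s = arccos(−tan -42.1° · tan 16.5°) = 74.48°, so 2H_s/15 = 9.9307 h.
A − B = 11.9800 − 9.9307 = 2.0493 h.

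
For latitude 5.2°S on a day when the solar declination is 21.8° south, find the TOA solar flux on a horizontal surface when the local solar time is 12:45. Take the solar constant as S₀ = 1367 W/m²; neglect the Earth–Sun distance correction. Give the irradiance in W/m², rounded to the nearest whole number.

1286 W/m²

Hour angle H = 15° × (12.75 − 12) = 11.25°.
cos θ_z = sin φ sin δ + cos φ cos δ cos H = (-0.0906)(-0.3714) + (0.9959)(0.9285)(0.9808) = 0.9406.
Top-of-atmosphere irradiance = S₀ cos θ_z = 1367 × 0.9406 = 1285.80 W/m².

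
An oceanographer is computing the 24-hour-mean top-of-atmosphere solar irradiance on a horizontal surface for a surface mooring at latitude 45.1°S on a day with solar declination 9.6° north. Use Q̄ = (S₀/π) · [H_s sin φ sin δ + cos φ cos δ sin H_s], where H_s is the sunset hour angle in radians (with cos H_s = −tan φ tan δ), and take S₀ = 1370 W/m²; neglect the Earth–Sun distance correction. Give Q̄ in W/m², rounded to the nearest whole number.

227 W/m²

−tan φ tan δ = −(-1.0035)(0.1691) = 0.1697; H_s = arccos(0.1697) = 80.23°. In radians, H_s = 1.4003.
H_s sin φ sin δ = 1.4003 × -0.7083 × 0.1668 = -0.1654.
cos φ cos δ sin H_s = 0.7059 × 0.9860 × 0.9855 = 0.6859.
Q̄ = (1370/π) × (-0.1654 + 0.6859) = 436.08 × 0.5205 = 226.98 W/m².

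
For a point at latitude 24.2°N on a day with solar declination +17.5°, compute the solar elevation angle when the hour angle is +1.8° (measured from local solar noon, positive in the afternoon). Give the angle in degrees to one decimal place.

With φ = 24.2°, δ = 17.5°, H = 1.80°: sin φ sin δ = 0.1233, cos φ cos δ cos H = 0.8695, so cos θ_z = 0.9928.
θ_z = arccos(0.9928) = 6.88°, so the elevation is 90° − 6.88° = 83.12°.

83.1°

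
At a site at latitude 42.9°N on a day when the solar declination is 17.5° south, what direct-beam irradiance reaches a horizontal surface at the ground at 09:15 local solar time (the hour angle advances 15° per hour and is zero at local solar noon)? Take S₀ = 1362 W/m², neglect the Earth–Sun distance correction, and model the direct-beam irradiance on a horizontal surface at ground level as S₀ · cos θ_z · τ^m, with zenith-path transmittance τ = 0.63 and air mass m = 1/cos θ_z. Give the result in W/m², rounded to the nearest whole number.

103 W/m²

Hour angle H = 15° × (9.25 − 12) = -41.25°.
cos θ_z = sin(42.9°) sin(-17.5°) + cos(42.9°) cos(-17.5°) cos(-41.25°) = -0.2047 + 0.5253 = 0.3206.
Air mass m = 1/cos θ_z = 1/0.3206 = 3.119; τ^m = 0.63^3.119 = 0.2367.
Surface direct beam = 1362 × 0.3206 × 0.2367 = 103.36 W/m².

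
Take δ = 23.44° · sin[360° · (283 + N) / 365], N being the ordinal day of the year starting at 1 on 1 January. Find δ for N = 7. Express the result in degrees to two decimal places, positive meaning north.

360 × (283 + 7) / 365 = 286.027°; sin(286.027°) = -0.9611.
δ = 23.44 × -0.9611 = -22.528° ≈ -22.53°.

-22.53°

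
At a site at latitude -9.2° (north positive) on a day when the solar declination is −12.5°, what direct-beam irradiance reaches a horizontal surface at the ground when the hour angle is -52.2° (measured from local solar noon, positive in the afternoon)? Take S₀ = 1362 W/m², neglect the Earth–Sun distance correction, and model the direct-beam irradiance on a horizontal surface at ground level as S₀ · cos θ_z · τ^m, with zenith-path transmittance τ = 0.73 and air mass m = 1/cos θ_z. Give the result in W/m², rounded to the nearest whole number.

515 W/m²

cos θ_z = sin(-9.2°) sin(-12.5°) + cos(-9.2°) cos(-12.5°) cos(-52.20°) = 0.0346 + 0.5907 = 0.6253.
Air mass m = 1/cos θ_z = 1/0.6253 = 1.599; τ^m = 0.73^1.599 = 0.6046.
Surface direct beam = 1362 × 0.6253 × 0.6046 = 514.91 W/m².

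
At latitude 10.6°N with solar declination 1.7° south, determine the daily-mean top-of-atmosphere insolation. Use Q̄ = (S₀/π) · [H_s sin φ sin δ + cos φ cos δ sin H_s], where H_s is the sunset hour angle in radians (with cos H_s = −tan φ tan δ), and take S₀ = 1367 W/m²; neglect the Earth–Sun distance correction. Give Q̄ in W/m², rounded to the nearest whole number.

cos H_s = −tan(10.6°) · tan(-1.7°) = 0.0056, so H_s = arccos(0.0056) = 89.68°. In radians, H_s = 1.5652.
H_s sin φ sin δ = 1.5652 × 0.1840 × -0.0297 = -0.0086.
cos φ cos δ sin H_s = 0.9829 × 0.9996 × 1.0000 = 0.9825.
Q̄ = (1367/π) × (-0.0086 + 0.9825) = 435.13 × 0.9739 = 423.77 W/m².

424 W/m²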